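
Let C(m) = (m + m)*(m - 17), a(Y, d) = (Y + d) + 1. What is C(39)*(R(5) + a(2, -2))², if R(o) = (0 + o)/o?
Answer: 6864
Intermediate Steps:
a(Y, d) = 1 + Y + d
R(o) = 1 (R(o) = o/o = 1)
C(m) = 2*m*(-17 + m) (C(m) = (2*m)*(-17 + m) = 2*m*(-17 + m))
C(39)*(R(5) + a(2, -2))² = (2*39*(-17 + 39))*(1 + (1 + 2 - 2))² = (2*39*22)*(1 + 1)² = 1716*2² = 1716*4 = 6864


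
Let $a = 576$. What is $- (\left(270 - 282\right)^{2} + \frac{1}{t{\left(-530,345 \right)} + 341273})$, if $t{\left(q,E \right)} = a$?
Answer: $- \frac{49226257}{341849} \approx -144.0$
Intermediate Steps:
$t{\left(q,E \right)} = 576$
$- (\left(270 - 282\right)^{2} + \frac{1}{t{\left(-530,345 \right)} + 341273}) = - (\left(270 - 282\right)^{2} + \frac{1}{576 + 341273}) = - (\left(-12\right)^{2} + \frac{1}{341849}) = - (144 + \frac{1}{341849}) = \left(-1\right) \frac{49226257}{341849} = - \frac{49226257}{341849}$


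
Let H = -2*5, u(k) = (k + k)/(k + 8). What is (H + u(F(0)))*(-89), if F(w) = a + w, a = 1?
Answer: 7832/9 ≈ 870.22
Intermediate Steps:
F(w) = 1 + w
u(k) = 2*k/(8 + k) (u(k) = (2*k)/(8 + k) = 2*k/(8 + k))
H = -10
(H + u(F(0)))*(-89) = (-10 + 2*(1 + 0)/(8 + (1 + 0)))*(-89) = (-10 + 2*1/(8 + 1))*(-89) = (-10 + 2*1/9)*(-89) = (-10 + 2*1*(1/9))*(-89) = (-10 + 2/9)*(-89) = -88/9*(-89) = 7832/9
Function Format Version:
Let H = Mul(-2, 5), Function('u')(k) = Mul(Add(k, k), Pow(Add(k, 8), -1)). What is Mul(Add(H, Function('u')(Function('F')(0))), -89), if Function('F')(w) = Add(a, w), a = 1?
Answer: Rational(7832, 9) ≈ 870.22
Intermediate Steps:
Function('F')(w) = Add(1, w)
Function('u')(k) = Mul(2, k, Pow(Add(8, k), -1)) (Function('u')(k) = Mul(Mul(2, k), Pow(Add(8, k), -1)) = Mul(2, k, Pow(Add(8, k), -1)))
H = -10
Mul(Add(H, Function('u')(Function('F')(0))), -89) = Mul(Add(-10, Mul(2, Add(1, 0), Pow(Add(8, Add(1, 0)), -1))), -89) = Mul(Add(-10, Mul(2, 1, Pow(Add(8, 1), -1))), -89) = Mul(Add(-10, Mul(2, 1, Pow(9, -1))), -89) = Mul(Add(-10, Mul(2, 1, Rational(1, 9))), -89) = Mul(Add(-10, Rational(2, 9)), -89) = Mul(Rational(-88, 9), -89) = Rational(7832, 9)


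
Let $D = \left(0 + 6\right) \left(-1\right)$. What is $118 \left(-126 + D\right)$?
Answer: $-15576$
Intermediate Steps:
$D = -6$ ($D = 6 \left(-1\right) = -6$)
$118 \left(-126 + D\right) = 118 \left(-126 - 6\right) = 118 \left(-132\right) = -15576$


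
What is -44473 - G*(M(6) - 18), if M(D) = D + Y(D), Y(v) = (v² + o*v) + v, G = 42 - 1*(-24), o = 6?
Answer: -48829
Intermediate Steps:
G = 66 (G = 42 + 24 = 66)
Y(v) = v² + 7*v (Y(v) = (v² + 6*v) + v = v² + 7*v)
M(D) = D + D*(7 + D)
-44473 - G*(M(6) - 18) = -44473 - 66*(6*(8 + 6) - 18) = -44473 - 66*(6*14 - 18) = -44473 - 66*(84 - 18) = -44473 - 66*66 = -44473 - 1*4356 = -44473 - 4356 = -48829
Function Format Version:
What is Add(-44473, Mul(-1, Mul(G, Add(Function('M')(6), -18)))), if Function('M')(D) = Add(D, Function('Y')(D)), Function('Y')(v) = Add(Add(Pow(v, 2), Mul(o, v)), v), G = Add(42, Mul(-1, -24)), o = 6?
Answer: -48829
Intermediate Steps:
G = 66 (G = Add(42, 24) = 66)
Function('Y')(v) = Add(Pow(v, 2), Mul(7, v)) (Function('Y')(v) = Add(Add(Pow(v, 2), Mul(6, v)), v) = Add(Pow(v, 2), Mul(7, v)))
Function('M')(D) = Add(D, Mul(D, Add(7, D)))
Add(-44473, Mul(-1, Mul(G, Add(Function('M')(6), -18)))) = Add(-44473, Mul(-1, Mul(66, Add(Mul(6, Add(8, 6)), -18)))) = Add(-44473, Mul(-1, Mul(66, Add(Mul(6, 14), -18)))) = Add(-44473, Mul(-1, Mul(66, Add(84, -18)))) = Add(-44473, Mul(-1, Mul(66, 66))) = Add(-44473, Mul(-1, 4356)) = Add(-44473, -4356) = -48829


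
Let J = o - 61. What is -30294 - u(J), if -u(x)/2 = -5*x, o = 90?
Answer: -30584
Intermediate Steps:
J = 29 (J = 90 - 61 = 29)
u(x) = 10*x (u(x) = -(-10)*x = 10*x)
-30294 - u(J) = -30294 - 10*29 = -30294 - 1*290 = -30294 - 290 = -30584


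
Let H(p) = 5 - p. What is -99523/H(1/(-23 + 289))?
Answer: -26473118/1329 ≈ -19920.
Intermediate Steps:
-99523/H(1/(-23 + 289)) = -99523/(5 - 1/(-23 + 289)) = -99523/(5 - 1/266) = -99523/1329/266 = -99523*266/1329 = -26473118/1329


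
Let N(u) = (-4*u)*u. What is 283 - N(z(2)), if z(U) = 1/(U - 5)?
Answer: 2551/9 ≈ 283.44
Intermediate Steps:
z(U) = 1/(-5 + U)
N(u) = -4*u²
283 - N(z(2)) = 283 - (-4)*(1/(-5 + 2))² = 283 - (-4)*(1/(-3))² = 283 - (-4)*(-⅓)² = 283 - (-4)/9 = 283 - 1*(-4/9) = 283 + 4/9 = 2551/9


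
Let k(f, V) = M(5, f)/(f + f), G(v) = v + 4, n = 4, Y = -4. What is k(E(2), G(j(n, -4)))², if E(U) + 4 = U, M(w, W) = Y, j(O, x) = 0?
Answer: 1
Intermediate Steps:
M(w, W) = -4
E(U) = -4 + U
G(v) = 4 + v
k(f, V) = -2/f (k(f, V) = -4/(f + f) = -4*1/(2*f) = -2/f)
k(E(2), G(j(n, -4)))² = (-2/(-4 + 2))² = (-2/(-2))² = (-2*(-½))² = 1² = 1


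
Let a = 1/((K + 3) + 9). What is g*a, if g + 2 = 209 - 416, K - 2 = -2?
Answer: -209/12 ≈ -17.417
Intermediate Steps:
K = 0 (K = 2 - 2 = 0)
g = -209 (g = -2 + (209 - 416) = -2 - 207 = -209)
a = 1/12 (a = 1/((0 + 3) + 9) = 1/(3 + 9) = 1/12 ≈ 0.083333)
g*a = -209*1/12 = -209/12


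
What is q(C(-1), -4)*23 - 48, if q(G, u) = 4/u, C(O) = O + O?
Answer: -71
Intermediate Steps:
C(O) = 2*O
q(C(-1), -4)*23 - 48 = (4/(-4))*23 - 48 = (4*(-¼))*23 - 48 = -1*23 - 48 = -23 - 48 = -71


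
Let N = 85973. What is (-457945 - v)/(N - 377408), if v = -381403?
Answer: 25514/97145 ≈ 0.26264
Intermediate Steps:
(-457945 - v)/(N - 377408) = (-457945 - 1*(-381403))/(85973 - 377408) = (-457945 + 381403)/(-291435) = -76542*(-1/291435) = 25514/97145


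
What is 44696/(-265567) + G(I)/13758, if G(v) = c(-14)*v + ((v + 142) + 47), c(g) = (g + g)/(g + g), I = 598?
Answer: -247117273/3653670786 ≈ -0.067635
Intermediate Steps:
c(g) = 1 (c(g) = (2*g)/((2*g)) = (2*g)*(1/(2*g)) = 1)
G(v) = 189 + 2*v (G(v) = 1*v + ((v + 142) + 47) = v + ((142 + v) + 47) = v + (189 + v) = 189 + 2*v)
44696/(-265567) + G(I)/13758 = 44696/(-265567) + (189 + 2*598)/13758 = 44696*(-1/265567) + (189 + 1196)*(1/13758) = -44696/265567 + 1385*(1/13758) = -44696/265567 + 1385/13758 = -247117273/3653670786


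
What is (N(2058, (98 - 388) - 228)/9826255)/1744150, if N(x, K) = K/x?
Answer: -37/2519354010762750 ≈ -1.4686e-14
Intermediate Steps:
(N(2058, (98 - 388) - 228)/9826255)/1744150 = ((((98 - 388) - 228)/2058)/9826255)/1744150 = (((-290 - 228)*(1/2058))*(1/9826255))*(1/1744150) = (-518*1/2058*(1/9826255))*(1/1744150) = -37/147*1/9826255*(1/1744150) = -37/1444459485*1/1744150 = -37/2519354010762750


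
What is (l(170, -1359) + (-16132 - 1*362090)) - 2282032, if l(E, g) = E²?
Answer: -2631354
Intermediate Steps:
(l(170, -1359) + (-16132 - 1*362090)) - 2282032 = (170² + (-16132 - 1*362090)) - 2282032 = (28900 + (-16132 - 362090)) - 2282032 = (28900 - 378222) - 2282032 = -349322 - 2282032 = -2631354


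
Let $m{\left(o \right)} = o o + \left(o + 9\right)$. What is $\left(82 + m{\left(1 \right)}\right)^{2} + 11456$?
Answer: $20105$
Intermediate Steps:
$m{\left(o \right)} = 9 + o + o^{2}$ ($m{\left(o \right)} = o^{2} + \left(9 + o\right) = 9 + o + o^{2}$)
$\left(82 + m{\left(1 \right)}\right)^{2} + 11456 = \left(82 + \left(9 + 1 + 1^{2}\right)\right)^{2} + 11456 = \left(82 + \left(9 + 1 + 1\right)\right)^{2} + 11456 = \left(82 + 11\right)^{2} + 11456 = 93^{2} + 11456 = 8649 + 11456 = 20105$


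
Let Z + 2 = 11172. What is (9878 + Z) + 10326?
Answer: 31374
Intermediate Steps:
Z = 11170 (Z = -2 + 11172 = 11170)
(9878 + Z) + 10326 = (9878 + 11170) + 10326 = 21048 + 10326 = 31374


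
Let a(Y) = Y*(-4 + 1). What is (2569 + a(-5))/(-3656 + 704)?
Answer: -323/369 ≈ -0.87534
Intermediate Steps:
a(Y) = -3*Y (a(Y) = Y*(-3) = -3*Y)
(2569 + a(-5))/(-3656 + 704) = (2569 - 3*(-5))/(-3656 + 704) = (2569 + 15)/(-2952) = 2584*(-1/2952) = -323/369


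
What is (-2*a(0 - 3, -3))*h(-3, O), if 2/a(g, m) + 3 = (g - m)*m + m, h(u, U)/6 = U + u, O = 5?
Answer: 8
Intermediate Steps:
h(u, U) = 6*U + 6*u (h(u, U) = 6*(U + u) = 6*U + 6*u)
a(g, m) = 2/(-3 + m + m*(g - m)) (a(g, m) = 2/(-3 + ((g - m)*m + m)) = 2/(-3 + (m*(g - m) + m)) = 2/(-3 + (m + m*(g - m))) = 2/(-3 + m + m*(g - m)))
(-2*a(0 - 3, -3))*h(-3, O) = (-4/(-3 - 3 - 1*(-3)² + (0 - 3)*(-3)))*(6*5 + 6*(-3)) = (-4/(-3 - 3 - 1*9 - 3*(-3)))*(30 - 18) = -4/(-3 - 3 - 9 + 9)*12 = -4/(-6)*12 = -4*(-1)/6*12 = -2*(-⅓)*12 = (⅔)*12 = 8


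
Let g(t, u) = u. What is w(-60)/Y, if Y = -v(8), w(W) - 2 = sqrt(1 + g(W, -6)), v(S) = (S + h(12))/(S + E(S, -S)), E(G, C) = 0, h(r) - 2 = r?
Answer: -8/11 - 4*I*sqrt(5)/11 ≈ -0.72727 - 0.81312*I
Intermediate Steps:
h(r) = 2 + r
v(S) = (14 + S)/S (v(S) = (S + (2 + 12))/(S + 0) = (S + 14)/S = (14 + S)/S)
w(W) = 2 + I*sqrt(5) (w(W) = 2 + sqrt(1 - 6) = 2 + sqrt(-5) = 2 + I*sqrt(5))
Y = -11/4 (Y = -(14 + 8)/8 = -22/8 = -1*11/4 = -11/4 ≈ -2.7500)
w(-60)/Y = (2 + I*sqrt(5))/(-11/4) = (2 + I*sqrt(5))*(-4/11) = -8/11 - 4*I*sqrt(5)/11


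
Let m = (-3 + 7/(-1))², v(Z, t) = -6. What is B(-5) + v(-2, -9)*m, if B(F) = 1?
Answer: -599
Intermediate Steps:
m = 100 (m = (-3 + 7*(-1))² = (-3 - 7)² = (-10)² = 100)
B(-5) + v(-2, -9)*m = 1 - 6*100 = 1 - 600 = -599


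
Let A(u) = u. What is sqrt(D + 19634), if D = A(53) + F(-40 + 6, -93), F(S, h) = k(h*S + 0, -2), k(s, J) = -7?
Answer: 4*sqrt(1230) ≈ 140.29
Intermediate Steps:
F(S, h) = -7
D = 46 (D = 53 - 7 = 46)
sqrt(D + 19634) = sqrt(46 + 19634) = sqrt(19680) = 4*sqrt(1230)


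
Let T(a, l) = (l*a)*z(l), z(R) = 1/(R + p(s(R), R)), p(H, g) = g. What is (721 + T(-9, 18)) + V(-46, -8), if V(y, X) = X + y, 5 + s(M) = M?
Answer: 1325/2 ≈ 662.50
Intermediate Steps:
s(M) = -5 + M
z(R) = 1/(2*R) (z(R) = 1/(R + R) = 1/(2*R))
T(a, l) = a/2 (T(a, l) = (l*a)*(1/(2*l)) = (a*l)*(1/(2*l)) = a/2)
(721 + T(-9, 18)) + V(-46, -8) = (721 + (½)*(-9)) + (-8 - 46) = (721 - 9/2) - 54 = 1433/2 - 54 = 1325/2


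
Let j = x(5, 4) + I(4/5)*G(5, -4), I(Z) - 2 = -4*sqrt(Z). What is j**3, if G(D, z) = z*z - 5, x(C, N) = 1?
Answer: 595171/5 - 1379752*sqrt(5)/25 ≈ -4374.6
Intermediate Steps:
G(D, z) = -5 + z**2 (G(D, z) = z**2 - 5 = -5 + z**2)
I(Z) = 2 - 4*sqrt(Z)
j = 23 - 88*sqrt(5)/5 (j = 1 + (2 - 4*2*sqrt(5)/5)*(-5 + (-4)**2) = 1 + (2 - 4*2*sqrt(5)/5)*(-5 + 16) = 1 + (2 - 8*sqrt(5)/5)*11 = 1 + (22 - 88*sqrt(5)/5) = 23 - 88*sqrt(5)/5 ≈ -16.355)
j**3 = (23 - 88*sqrt(5)/5)**3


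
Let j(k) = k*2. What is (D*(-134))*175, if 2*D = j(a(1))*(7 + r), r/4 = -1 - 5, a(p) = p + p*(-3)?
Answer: -797300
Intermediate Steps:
a(p) = -2*p (a(p) = p - 3*p = -2*p)
j(k) = 2*k
r = -24 (r = 4*(-1 - 5) = 4*(-6) = -24)
D = 34 (D = ((2*(-2*1))*(7 - 24))/2 = ((2*(-2))*(-17))/2 = (-4*(-17))/2 = (½)*68 = 34)
(D*(-134))*175 = (34*(-134))*175 = -4556*175 = -797300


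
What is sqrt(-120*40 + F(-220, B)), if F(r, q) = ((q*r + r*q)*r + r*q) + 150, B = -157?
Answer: I*sqrt(15167710) ≈ 3894.6*I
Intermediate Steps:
F(r, q) = 150 + q*r + 2*q*r**2 (F(r, q) = ((q*r + q*r)*r + q*r) + 150 = ((2*q*r)*r + q*r) + 150 = (2*q*r**2 + q*r) + 150 = (q*r + 2*q*r**2) + 150 = 150 + q*r + 2*q*r**2)
sqrt(-120*40 + F(-220, B)) = sqrt(-120*40 + (150 - 157*(-220) + 2*(-157)*(-220)**2)) = sqrt(-4800 + (150 + 34540 + 2*(-157)*48400)) = sqrt(-4800 + (150 + 34540 - 15197600)) = sqrt(-4800 - 15162910) = sqrt(-15167710) = I*sqrt(15167710)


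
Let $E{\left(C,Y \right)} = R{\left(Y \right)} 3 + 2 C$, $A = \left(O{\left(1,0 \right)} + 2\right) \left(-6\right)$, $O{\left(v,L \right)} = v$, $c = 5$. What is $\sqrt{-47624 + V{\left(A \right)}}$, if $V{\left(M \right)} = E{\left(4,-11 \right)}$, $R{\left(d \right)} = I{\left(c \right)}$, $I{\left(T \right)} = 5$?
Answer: $3 i \sqrt{5289} \approx 218.18 i$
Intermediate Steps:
$A = -18$ ($A = \left(1 + 2\right) \left(-6\right) = 3 \left(-6\right) = -18$)
$R{\left(d \right)} = 5$
$E{\left(C,Y \right)} = 15 + 2 C$ ($E{\left(C,Y \right)} = 5 \cdot 3 + 2 C = 15 + 2 C$)
$V{\left(M \right)} = 23$ ($V{\left(M \right)} = 15 + 2 \cdot 4 = 15 + 8 = 23$)
$\sqrt{-47624 + V{\left(A \right)}} = \sqrt{-47624 + 23} = \sqrt{-47601} = 3 i \sqrt{5289}$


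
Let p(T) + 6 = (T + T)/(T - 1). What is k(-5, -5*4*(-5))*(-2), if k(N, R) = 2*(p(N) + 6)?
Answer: -20/3 ≈ -6.6667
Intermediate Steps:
p(T) = -6 + 2*T/(-1 + T) (p(T) = -6 + (T + T)/(T - 1) = -6 + (2*T)/(-1 + T) = -6 + 2*T/(-1 + T))
k(N, R) = 12 + 4*(3 - 2*N)/(-1 + N) (k(N, R) = 2*(2*(3 - 2*N)/(-1 + N) + 6) = 2*(6 + 2*(3 - 2*N)/(-1 + N)) = 12 + 4*(3 - 2*N)/(-1 + N))
k(-5, -5*4*(-5))*(-2) = (4*(-5)/(-1 - 5))*(-2) = (4*(-5)/(-6))*(-2) = (4*(-5)*(-⅙))*(-2) = (10/3)*(-2) = -20/3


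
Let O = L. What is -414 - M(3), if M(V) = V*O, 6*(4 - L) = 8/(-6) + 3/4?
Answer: -10231/24 ≈ -426.29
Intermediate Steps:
L = 295/72 (L = 4 - (8/(-6) + 3/4)/6 = 4 - (8*(-1/6) + 3*(1/4))/6 = 4 - (-4/3 + 3/4)/6 = 4 - 1/6*(-7/12) = 4 + 7/72 = 295/72 ≈ 4.0972)
O = 295/72 ≈ 4.0972
M(V) = 295*V/72 (M(V) = V*(295/72) = 295*V/72)
-414 - M(3) = -414 - 295*3/72 = -414 - 1*295/24 = -414 - 295/24 = -10231/24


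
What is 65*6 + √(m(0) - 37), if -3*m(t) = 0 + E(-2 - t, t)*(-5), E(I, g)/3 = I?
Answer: 390 + I*√47 ≈ 390.0 + 6.8557*I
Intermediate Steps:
E(I, g) = 3*I
m(t) = -10 - 5*t (m(t) = -(0 + (3*(-2 - t))*(-5))/3 = -(0 + (-6 - 3*t)*(-5))/3 = -(0 + (30 + 15*t))/3 = -(30 + 15*t)/3 = -10 - 5*t)
65*6 + √(m(0) - 37) = 65*6 + √((-10 - 5*0) - 37) = 390 + √((-10 + 0) - 37) = 390 + √(-10 - 37) = 390 + √(-47) = 390 + I*√47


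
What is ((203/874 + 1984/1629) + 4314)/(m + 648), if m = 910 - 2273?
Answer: -6144104947/1017978390 ≈ -6.0356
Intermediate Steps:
m = -1363
((203/874 + 1984/1629) + 4314)/(m + 648) = ((203/874 + 1984/1629) + 4314)/(-1363 + 648) = ((203*(1/874) + 1984*(1/1629)) + 4314)/(-715) = ((203/874 + 1984/1629) + 4314)*(-1/715) = (2064703/1423746 + 4314)*(-1/715) = (6144104947/1423746)*(-1/715) = -6144104947/1017978390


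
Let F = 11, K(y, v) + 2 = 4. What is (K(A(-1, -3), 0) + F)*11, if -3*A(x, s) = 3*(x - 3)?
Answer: 143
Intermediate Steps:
A(x, s) = 3 - x (A(x, s) = -(x - 3) = -(-3 + x) = -(-9 + 3*x)/3 = 3 - x)
K(y, v) = 2 (K(y, v) = -2 + 4 = 2)
(K(A(-1, -3), 0) + F)*11 = (2 + 11)*11 = 13*11 = 143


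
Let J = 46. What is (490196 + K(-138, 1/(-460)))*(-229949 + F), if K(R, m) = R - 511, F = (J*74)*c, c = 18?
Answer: -82575319319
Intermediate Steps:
F = 61272 (F = (46*74)*18 = 3404*18 = 61272)
K(R, m) = -511 + R
(490196 + K(-138, 1/(-460)))*(-229949 + F) = (490196 + (-511 - 138))*(-229949 + 61272) = (490196 - 649)*(-168677) = 489547*(-168677) = -82575319319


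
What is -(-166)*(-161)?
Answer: -26726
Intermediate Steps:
-(-166)*(-161) = -1*26726 = -26726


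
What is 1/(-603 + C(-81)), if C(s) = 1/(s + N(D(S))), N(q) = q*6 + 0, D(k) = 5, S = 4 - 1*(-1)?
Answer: -51/30754 ≈ -0.0016583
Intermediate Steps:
S = 5 (S = 4 + 1 = 5)
N(q) = 6*q (N(q) = 6*q + 0 = 6*q)
C(s) = 1/(30 + s) (C(s) = 1/(s + 6*5) = 1/(s + 30) = 1/(30 + s))
1/(-603 + C(-81)) = 1/(-603 + 1/(30 - 81)) = 1/(-603 + 1/(-51)) = 1/(-603 - 1/51) = 1/(-30754/51) = -51/30754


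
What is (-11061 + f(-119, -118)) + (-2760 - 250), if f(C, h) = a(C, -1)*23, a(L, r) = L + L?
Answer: -19545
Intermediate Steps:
a(L, r) = 2*L
f(C, h) = 46*C (f(C, h) = (2*C)*23 = 46*C)
(-11061 + f(-119, -118)) + (-2760 - 250) = (-11061 + 46*(-119)) + (-2760 - 250) = (-11061 - 5474) - 3010 = -16535 - 3010 = -19545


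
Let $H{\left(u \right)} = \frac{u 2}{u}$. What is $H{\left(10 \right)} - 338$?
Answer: $-336$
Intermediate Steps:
$H{\left(u \right)} = 2$ ($H{\left(u \right)} = \frac{2 u}{u} = 2$)
$H{\left(10 \right)} - 338 = 2 - 338 = -336$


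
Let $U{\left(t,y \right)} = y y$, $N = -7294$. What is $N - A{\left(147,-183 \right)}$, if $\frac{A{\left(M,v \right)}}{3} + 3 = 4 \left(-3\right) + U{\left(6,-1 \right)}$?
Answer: $-7252$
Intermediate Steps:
$U{\left(t,y \right)} = y^{2}$
$A{\left(M,v \right)} = -42$ ($A{\left(M,v \right)} = -9 + 3 \left(4 \left(-3\right) + \left(-1\right)^{2}\right) = -9 + 3 \left(-12 + 1\right) = -9 + 3 \left(-11\right) = -9 - 33 = -42$)
$N - A{\left(147,-183 \right)} = -7294 - -42 = -7294 + 42 = -7252$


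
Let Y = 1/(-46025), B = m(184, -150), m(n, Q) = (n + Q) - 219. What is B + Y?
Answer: -8514626/46025 ≈ -185.00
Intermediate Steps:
m(n, Q) = -219 + Q + n (m(n, Q) = (Q + n) - 219 = -219 + Q + n)
B = -185 (B = -219 - 150 + 184 = -185)
Y = -1/46025 ≈ -2.1727e-5
B + Y = -185 - 1/46025 = -8514626/46025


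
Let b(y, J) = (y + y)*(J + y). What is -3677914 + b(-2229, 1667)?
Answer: -1172518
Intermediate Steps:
b(y, J) = 2*y*(J + y) (b(y, J) = (2*y)*(J + y) = 2*y*(J + y))
-3677914 + b(-2229, 1667) = -3677914 + 2*(-2229)*(1667 - 2229) = -3677914 + 2*(-2229)*(-562) = -3677914 + 2505396 = -1172518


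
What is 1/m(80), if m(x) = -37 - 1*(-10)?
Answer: -1/27 ≈ -0.037037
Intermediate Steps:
m(x) = -27 (m(x) = -37 + 10 = -27)
1/m(80) = 1/(-27) = -1/27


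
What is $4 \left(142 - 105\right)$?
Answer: $148$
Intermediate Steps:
$4 \left(142 - 105\right) = 4 \cdot 37 = 148$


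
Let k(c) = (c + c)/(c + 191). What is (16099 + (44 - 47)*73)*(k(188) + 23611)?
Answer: 142109246600/379 ≈ 3.7496e+8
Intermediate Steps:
k(c) = 2*c/(191 + c) (k(c) = (2*c)/(191 + c) = 2*c/(191 + c))
(16099 + (44 - 47)*73)*(k(188) + 23611) = (16099 + (44 - 47)*73)*(2*188/(191 + 188) + 23611) = (16099 - 3*73)*(2*188/379 + 23611) = (16099 - 219)*(2*188*(1/379) + 23611) = 15880*(376/379 + 23611) = 15880*(8948945/379) = 142109246600/379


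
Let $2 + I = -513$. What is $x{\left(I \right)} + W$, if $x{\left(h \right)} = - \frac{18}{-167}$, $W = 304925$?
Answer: $\frac{50922493}{167} \approx 3.0493 \cdot 10^{5}$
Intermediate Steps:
$I = -515$ ($I = -2 - 513 = -515$)
$x{\left(h \right)} = \frac{18}{167}$ ($x{\left(h \right)} = \left(-18\right) \left(- \frac{1}{167}\right) = \frac{18}{167}$)
$x{\left(I \right)} + W = \frac{18}{167} + 304925 = \frac{50922493}{167}$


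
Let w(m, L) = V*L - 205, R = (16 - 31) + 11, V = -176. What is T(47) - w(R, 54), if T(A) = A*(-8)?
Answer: 9333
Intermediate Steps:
T(A) = -8*A
R = -4 (R = -15 + 11 = -4)
w(m, L) = -205 - 176*L (w(m, L) = -176*L - 205 = -205 - 176*L)
T(47) - w(R, 54) = -8*47 - (-205 - 176*54) = -376 - (-205 - 9504) = -376 - 1*(-9709) = -376 + 9709 = 9333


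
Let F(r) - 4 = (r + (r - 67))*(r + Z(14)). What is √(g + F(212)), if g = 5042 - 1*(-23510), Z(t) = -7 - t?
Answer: √96743 ≈ 311.04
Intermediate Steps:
g = 28552 (g = 5042 + 23510 = 28552)
F(r) = 4 + (-67 + 2*r)*(-21 + r) (F(r) = 4 + (r + (r - 67))*(r + (-7 - 1*14)) = 4 + (r + (-67 + r))*(r + (-7 - 14)) = 4 + (-67 + 2*r)*(r - 21) = 4 + (-67 + 2*r)*(-21 + r))
√(g + F(212)) = √(28552 + (1411 - 109*212 + 2*212²)) = √(28552 + (1411 - 23108 + 2*44944)) = √(28552 + (1411 - 23108 + 89888)) = √(28552 + 68191) = √96743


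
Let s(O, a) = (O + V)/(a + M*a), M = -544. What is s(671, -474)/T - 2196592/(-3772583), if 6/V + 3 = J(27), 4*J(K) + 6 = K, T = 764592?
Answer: 7164732838323127/12305220608326176 ≈ 0.58225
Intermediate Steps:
J(K) = -3/2 + K/4
V = 8/3 (V = 6/(-3 + (-3/2 + (¼)*27)) = 6/(-3 + (-3/2 + 27/4)) = 6/(-3 + 21/4) = 6/(9/4) = 6*(4/9) = 8/3 ≈ 2.6667)
s(O, a) = -(8/3 + O)/(543*a) (s(O, a) = (O + 8/3)/(a - 544*a) = (8/3 + O)/((-543*a)) = (8/3 + O)*(-1/(543*a)) = -(8/3 + O)/(543*a))
s(671, -474)/T - 2196592/(-3772583) = ((1/1629)*(-8 - 3*671)/(-474))/764592 - 2196592/(-3772583) = ((1/1629)*(-1/474)*(-8 - 2013))*(1/764592) - 2196592*(-1/3772583) = ((1/1629)*(-1/474)*(-2021))*(1/764592) + 2196592/3772583 = (2021/772146)*(1/764592) + 2196592/3772583 = 2021/590376654432 + 2196592/3772583 = 7164732838323127/12305220608326176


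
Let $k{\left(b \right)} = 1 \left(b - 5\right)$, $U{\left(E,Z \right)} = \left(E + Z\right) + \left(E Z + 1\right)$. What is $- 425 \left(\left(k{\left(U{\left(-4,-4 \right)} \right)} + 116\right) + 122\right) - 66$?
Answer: $-102916$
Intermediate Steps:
$U{\left(E,Z \right)} = 1 + E + Z + E Z$ ($U{\left(E,Z \right)} = \left(E + Z\right) + \left(1 + E Z\right) = 1 + E + Z + E Z$)
$k{\left(b \right)} = -5 + b$ ($k{\left(b \right)} = 1 \left(-5 + b\right) = -5 + b$)
$- 425 \left(\left(k{\left(U{\left(-4,-4 \right)} \right)} + 116\right) + 122\right) - 66 = - 425 \left(\left(\left(-5 - -9\right) + 116\right) + 122\right) - 66 = - 425 \left(\left(\left(-5 + \left(1 - 4 - 4 + 16\right)\right) + 116\right) + 122\right) - 66 = - 425 \left(\left(\left(-5 + 9\right) + 116\right) + 122\right) - 66 = - 425 \left(\left(4 + 116\right) + 122\right) - 66 = - 425 \left(120 + 122\right) - 66 = \left(-425\right) 242 - 66 = -102850 - 66 = -102916$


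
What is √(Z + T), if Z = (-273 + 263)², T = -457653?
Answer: I*√457553 ≈ 676.43*I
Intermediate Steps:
Z = 100 (Z = (-10)² = 100)
√(Z + T) = √(100 - 457653) = √(-457553) = I*√457553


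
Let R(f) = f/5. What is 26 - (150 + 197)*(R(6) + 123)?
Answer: -215357/5 ≈ -43071.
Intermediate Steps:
R(f) = f/5 (R(f) = f*(1/5) = f/5)
26 - (150 + 197)*(R(6) + 123) = 26 - (150 + 197)*((1/5)*6 + 123) = 26 - 347*(6/5 + 123) = 26 - 347*621/5 = 26 - 1*215487/5 = 26 - 215487/5 = -215357/5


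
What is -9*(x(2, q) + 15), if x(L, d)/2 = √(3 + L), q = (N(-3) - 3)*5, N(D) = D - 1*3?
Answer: -135 - 18*√5 ≈ -175.25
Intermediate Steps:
N(D) = -3 + D (N(D) = D - 3 = -3 + D)
q = -45 (q = ((-3 - 3) - 3)*5 = (-6 - 3)*5 = -9*5 = -45)
x(L, d) = 2*√(3 + L)
-9*(x(2, q) + 15) = -9*(2*√(3 + 2) + 15) = -9*(2*√5 + 15) = -9*(15 + 2*√5) = -135 - 18*√5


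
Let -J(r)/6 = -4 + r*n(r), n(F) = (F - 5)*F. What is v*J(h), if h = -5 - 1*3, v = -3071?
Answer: -15404136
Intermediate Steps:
n(F) = F*(-5 + F) (n(F) = (-5 + F)*F = F*(-5 + F))
h = -8 (h = -5 - 3 = -8)
J(r) = 24 - 6*r**2*(-5 + r) (J(r) = -6*(-4 + r*(r*(-5 + r))) = -6*(-4 + r**2*(-5 + r)) = 24 - 6*r**2*(-5 + r))
v*J(h) = -3071*(24 + 6*(-8)**2*(5 - 1*(-8))) = -3071*(24 + 6*64*(5 + 8)) = -3071*(24 + 6*64*13) = -3071*(24 + 4992) = -3071*5016 = -15404136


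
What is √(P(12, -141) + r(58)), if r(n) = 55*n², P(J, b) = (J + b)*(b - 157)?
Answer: √223462 ≈ 472.72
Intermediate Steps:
P(J, b) = (-157 + b)*(J + b) (P(J, b) = (J + b)*(-157 + b) = (-157 + b)*(J + b))
√(P(12, -141) + r(58)) = √(((-141)² - 157*12 - 157*(-141) + 12*(-141)) + 55*58²) = √((19881 - 1884 + 22137 - 1692) + 55*3364) = √(38442 + 185020) = √223462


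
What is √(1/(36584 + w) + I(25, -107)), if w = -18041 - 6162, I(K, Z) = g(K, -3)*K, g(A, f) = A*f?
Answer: I*√287417164494/12381 ≈ 43.301*I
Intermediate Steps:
I(K, Z) = -3*K² (I(K, Z) = (K*(-3))*K = (-3*K)*K = -3*K²)
w = -24203
√(1/(36584 + w) + I(25, -107)) = √(1/(36584 - 24203) - 3*25²) = √(1/12381 - 3*625) = √(1/12381 - 1875) = √(-23214374/12381) = I*√287417164494/12381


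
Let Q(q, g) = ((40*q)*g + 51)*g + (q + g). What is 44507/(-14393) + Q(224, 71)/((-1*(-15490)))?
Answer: 324730381019/111473785 ≈ 2913.1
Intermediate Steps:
Q(q, g) = g + q + g*(51 + 40*g*q) (Q(q, g) = (40*g*q + 51)*g + (g + q) = (51 + 40*g*q)*g + (g + q) = g*(51 + 40*g*q) + (g + q) = g + q + g*(51 + 40*g*q))
44507/(-14393) + Q(224, 71)/((-1*(-15490))) = 44507/(-14393) + (224 + 52*71 + 40*224*71²)/((-1*(-15490))) = 44507*(-1/14393) + (224 + 3692 + 40*224*5041)/15490 = -44507/14393 + (224 + 3692 + 45167360)*(1/15490) = -44507/14393 + 45171276*(1/15490) = -44507/14393 + 22585638/7745 = 324730381019/111473785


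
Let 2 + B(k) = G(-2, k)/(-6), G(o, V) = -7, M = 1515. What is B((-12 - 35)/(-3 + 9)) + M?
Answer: 9085/6 ≈ 1514.2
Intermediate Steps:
B(k) = -5/6 (B(k) = -2 - 7/(-6) = -2 - 7*(-1/6) = -2 + 7/6 = -5/6)
B((-12 - 35)/(-3 + 9)) + M = -5/6 + 1515 = 9085/6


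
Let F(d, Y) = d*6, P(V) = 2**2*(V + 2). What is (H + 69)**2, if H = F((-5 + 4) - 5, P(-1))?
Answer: 1089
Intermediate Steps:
P(V) = 8 + 4*V (P(V) = 4*(2 + V) = 8 + 4*V)
F(d, Y) = 6*d
H = -36 (H = 6*((-5 + 4) - 5) = 6*(-1 - 5) = 6*(-6) = -36)
(H + 69)**2 = (-36 + 69)**2 = 33**2 = 1089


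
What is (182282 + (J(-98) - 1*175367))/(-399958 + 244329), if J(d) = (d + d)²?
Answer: -45331/155629 ≈ -0.29128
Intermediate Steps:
J(d) = 4*d² (J(d) = (2*d)² = 4*d²)
(182282 + (J(-98) - 1*175367))/(-399958 + 244329) = (182282 + (4*(-98)² - 1*175367))/(-399958 + 244329) = (182282 + (4*9604 - 175367))/(-155629) = (182282 + (38416 - 175367))*(-1/155629) = (182282 - 136951)*(-1/155629) = 45331*(-1/155629) = -45331/155629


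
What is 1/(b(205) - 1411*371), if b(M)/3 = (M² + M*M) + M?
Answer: -1/270716 ≈ -3.6939e-6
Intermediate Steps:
b(M) = 3*M + 6*M² (b(M) = 3*((M² + M*M) + M) = 3*((M² + M²) + M) = 3*(2*M² + M) = 3*(M + 2*M²) = 3*M + 6*M²)
1/(b(205) - 1411*371) = 1/(3*205*(1 + 2*205) - 1411*371) = 1/(3*205*(1 + 410) - 523481) = 1/(3*205*411 - 523481) = 1/(252765 - 523481) = 1/(-270716) = -1/270716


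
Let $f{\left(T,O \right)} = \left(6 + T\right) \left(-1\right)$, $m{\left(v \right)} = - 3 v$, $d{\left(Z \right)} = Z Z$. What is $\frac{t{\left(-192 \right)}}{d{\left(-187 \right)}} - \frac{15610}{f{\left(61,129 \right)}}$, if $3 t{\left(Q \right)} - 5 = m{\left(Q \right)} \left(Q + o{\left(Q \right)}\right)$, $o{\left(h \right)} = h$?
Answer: $\frac{1622779277}{7028769} \approx 230.88$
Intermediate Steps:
$d{\left(Z \right)} = Z^{2}$
$f{\left(T,O \right)} = -6 - T$
$t{\left(Q \right)} = \frac{5}{3} - 2 Q^{2}$ ($t{\left(Q \right)} = \frac{5}{3} + \frac{- 3 Q \left(Q + Q\right)}{3} = \frac{5}{3} + \frac{- 3 Q 2 Q}{3} = \frac{5}{3} + \frac{\left(-6\right) Q^{2}}{3} = \frac{5}{3} - 2 Q^{2}$)
$\frac{t{\left(-192 \right)}}{d{\left(-187 \right)}} - \frac{15610}{f{\left(61,129 \right)}} = \frac{\frac{5}{3} - 2 \left(-192\right)^{2}}{\left(-187\right)^{2}} - \frac{15610}{-6 - 61} = \frac{\frac{5}{3} - 73728}{34969} - \frac{15610}{-6 - 61} = \left(\frac{5}{3} - 73728\right) \frac{1}{34969} - \frac{15610}{-67} = \left(- \frac{221179}{3}\right) \frac{1}{34969} - - \frac{15610}{67} = - \frac{221179}{104907} + \frac{15610}{67} = \frac{1622779277}{7028769}$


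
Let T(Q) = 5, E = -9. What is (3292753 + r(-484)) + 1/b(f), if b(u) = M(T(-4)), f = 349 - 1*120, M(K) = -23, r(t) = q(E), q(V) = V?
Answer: 75733111/23 ≈ 3.2927e+6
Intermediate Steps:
r(t) = -9
f = 229 (f = 349 - 120 = 229)
b(u) = -23
(3292753 + r(-484)) + 1/b(f) = (3292753 - 9) + 1/(-23) = 3292744 - 1/23 = 75733111/23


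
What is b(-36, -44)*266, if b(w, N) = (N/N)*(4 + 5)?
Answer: 2394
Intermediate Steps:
b(w, N) = 9 (b(w, N) = 1*9 = 9)
b(-36, -44)*266 = 9*266 = 2394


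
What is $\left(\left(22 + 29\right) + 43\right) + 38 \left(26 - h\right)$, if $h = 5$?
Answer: $892$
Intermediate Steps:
$\left(\left(22 + 29\right) + 43\right) + 38 \left(26 - h\right) = \left(\left(22 + 29\right) + 43\right) + 38 \left(26 - 5\right) = \left(51 + 43\right) + 38 \left(26 - 5\right) = 94 + 38 \cdot 21 = 94 + 798 = 892$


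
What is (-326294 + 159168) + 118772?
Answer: -48354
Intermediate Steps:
(-326294 + 159168) + 118772 = -167126 + 118772 = -48354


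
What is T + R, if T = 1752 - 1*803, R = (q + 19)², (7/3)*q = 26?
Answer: 91022/49 ≈ 1857.6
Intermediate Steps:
q = 78/7 (q = (3/7)*26 = 78/7 ≈ 11.143)
R = 44521/49 (R = (78/7 + 19)² = (211/7)² = 44521/49 ≈ 908.59)
T = 949 (T = 1752 - 803 = 949)
T + R = 949 + 44521/49 = 91022/49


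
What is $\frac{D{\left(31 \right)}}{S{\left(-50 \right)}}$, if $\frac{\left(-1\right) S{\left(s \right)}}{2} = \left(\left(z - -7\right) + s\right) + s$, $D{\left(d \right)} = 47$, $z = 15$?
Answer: $\frac{47}{156} \approx 0.30128$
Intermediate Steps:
$S{\left(s \right)} = -44 - 4 s$ ($S{\left(s \right)} = - 2 \left(\left(\left(15 - -7\right) + s\right) + s\right) = - 2 \left(\left(\left(15 + 7\right) + s\right) + s\right) = - 2 \left(\left(22 + s\right) + s\right) = - 2 \left(22 + 2 s\right) = -44 - 4 s$)
$\frac{D{\left(31 \right)}}{S{\left(-50 \right)}} = \frac{47}{-44 - -200} = \frac{47}{-44 + 200} = \frac{47}{156}$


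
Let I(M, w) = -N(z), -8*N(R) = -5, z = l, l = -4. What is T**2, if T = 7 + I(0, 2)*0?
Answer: 49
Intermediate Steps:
z = -4
N(R) = 5/8 (N(R) = -1/8*(-5) = 5/8)
I(M, w) = -5/8 (I(M, w) = -1*5/8 = -5/8)
T = 7 (T = 7 - 5/8*0 = 7 + 0 = 7)
T**2 = 7**2 = 49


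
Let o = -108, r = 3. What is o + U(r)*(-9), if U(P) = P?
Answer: -135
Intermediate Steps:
o + U(r)*(-9) = -108 + 3*(-9) = -108 - 27 = -135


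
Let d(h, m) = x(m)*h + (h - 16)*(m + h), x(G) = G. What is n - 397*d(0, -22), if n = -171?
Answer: -139915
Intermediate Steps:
d(h, m) = h*m + (-16 + h)*(h + m) (d(h, m) = m*h + (h - 16)*(m + h) = h*m + (-16 + h)*(h + m))
n - 397*d(0, -22) = -171 - 397*(0**2 - 16*0 - 16*(-22) + 2*0*(-22)) = -171 - 397*(0 + 0 + 352 + 0) = -171 - 397*352 = -171 - 139744 = -139915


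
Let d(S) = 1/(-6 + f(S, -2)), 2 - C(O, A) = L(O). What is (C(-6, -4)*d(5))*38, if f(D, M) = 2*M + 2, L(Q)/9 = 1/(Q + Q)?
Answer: -209/16 ≈ -13.063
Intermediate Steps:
L(Q) = 9/(2*Q) (L(Q) = 9/(Q + Q) = 9/((2*Q)) = 9*(1/(2*Q)) = 9/(2*Q))
f(D, M) = 2 + 2*M
C(O, A) = 2 - 9/(2*O)
d(S) = -⅛ (d(S) = 1/(-6 + (2 + 2*(-2))) = 1/(-6 + (2 - 4)) = 1/(-6 - 2) = 1/(-8) = -⅛)
(C(-6, -4)*d(5))*38 = ((2 - 9/2/(-6))*(-⅛))*38 = ((2 - 9/2*(-⅙))*(-⅛))*38 = ((2 + ¾)*(-⅛))*38 = ((11/4)*(-⅛))*38 = -11/32*38 = -209/16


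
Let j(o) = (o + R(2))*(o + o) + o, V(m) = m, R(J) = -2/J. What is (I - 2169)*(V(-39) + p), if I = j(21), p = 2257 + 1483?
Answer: -4840908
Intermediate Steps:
p = 3740
j(o) = o + 2*o*(-1 + o) (j(o) = (o - 2/2)*(o + o) + o = (o - 2*1/2)*(2*o) + o = (o - 1)*(2*o) + o = (-1 + o)*(2*o) + o = 2*o*(-1 + o) + o = o + 2*o*(-1 + o))
I = 861 (I = 21*(-1 + 2*21) = 21*(-1 + 42) = 21*41 = 861)
(I - 2169)*(V(-39) + p) = (861 - 2169)*(-39 + 3740) = -1308*3701 = -4840908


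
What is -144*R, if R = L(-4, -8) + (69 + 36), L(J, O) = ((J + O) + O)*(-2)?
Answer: -20880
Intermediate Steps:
L(J, O) = -4*O - 2*J (L(J, O) = (J + 2*O)*(-2) = -4*O - 2*J)
R = 145 (R = (-4*(-8) - 2*(-4)) + (69 + 36) = (32 + 8) + 105 = 40 + 105 = 145)
-144*R = -144*145 = -20880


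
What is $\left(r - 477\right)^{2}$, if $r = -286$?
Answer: $582169$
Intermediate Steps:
$\left(r - 477\right)^{2} = \left(-286 - 477\right)^{2} = \left(-763\right)^{2} = 582169$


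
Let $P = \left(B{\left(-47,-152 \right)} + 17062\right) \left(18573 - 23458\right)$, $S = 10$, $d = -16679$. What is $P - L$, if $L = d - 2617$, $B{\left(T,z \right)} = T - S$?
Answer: $-83050129$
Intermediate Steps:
$B{\left(T,z \right)} = -10 + T$ ($B{\left(T,z \right)} = T - 10 = -10 + T$)
$L = -19296$ ($L = -16679 - 2617 = -19296$)
$P = -83069425$ ($P = \left(\left(-10 - 47\right) + 17062\right) \left(18573 - 23458\right) = \left(-57 + 17062\right) \left(-4885\right) = 17005 \left(-4885\right) = -83069425$)
$P - L = -83069425 - -19296 = -83069425 + 19296 = -83050129$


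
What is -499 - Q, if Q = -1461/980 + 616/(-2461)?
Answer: -1199279019/2411780 ≈ -497.26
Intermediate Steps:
Q = -4199201/2411780 (Q = -1461*1/980 + 616*(-1/2461) = -1461/980 - 616/2461 = -4199201/2411780 ≈ -1.7411)
-499 - Q = -499 - 1*(-4199201/2411780) = -499 + 4199201/2411780 = -1199279019/2411780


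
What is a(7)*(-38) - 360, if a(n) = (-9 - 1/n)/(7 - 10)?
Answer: -9992/21 ≈ -475.81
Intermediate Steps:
a(n) = 3 + 1/(3*n) (a(n) = (-9 - 1/n)/(-3) = (-9 - 1/n)*(-⅓) = 3 + 1/(3*n))
a(7)*(-38) - 360 = (3 + (⅓)/7)*(-38) - 360 = (3 + (⅓)*(⅐))*(-38) - 360 = (3 + 1/21)*(-38) - 360 = (64/21)*(-38) - 360 = -2432/21 - 360 = -9992/21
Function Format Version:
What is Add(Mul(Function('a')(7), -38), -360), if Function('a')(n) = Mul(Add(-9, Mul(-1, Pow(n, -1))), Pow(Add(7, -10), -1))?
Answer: Rational(-9992, 21) ≈ -475.81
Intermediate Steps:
Function('a')(n) = Add(3, Mul(Rational(1, 3), Pow(n, -1))) (Function('a')(n) = Mul(Add(-9, Mul(-1, Pow(n, -1))), Pow(-3, -1)) = Mul(Add(-9, Mul(-1, Pow(n, -1))), Rational(-1, 3)) = Add(3, Mul(Rational(1, 3), Pow(n, -1))))
Add(Mul(Function('a')(7), -38), -360) = Add(Mul(Add(3, Mul(Rational(1, 3), Pow(7, -1))), -38), -360) = Add(Mul(Add(3, Mul(Rational(1, 3), Rational(1, 7))), -38), -360) = Add(Mul(Add(3, Rational(1, 21)), -38), -360) = Add(Mul(Rational(64, 21), -38), -360) = Add(Rational(-2432, 21), -360) = Rational(-9992, 21)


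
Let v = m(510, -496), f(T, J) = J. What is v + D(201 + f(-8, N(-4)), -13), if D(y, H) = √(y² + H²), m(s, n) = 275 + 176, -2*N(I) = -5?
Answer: 451 + 5*√6653/2 ≈ 654.92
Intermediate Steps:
N(I) = 5/2 (N(I) = -½*(-5) = 5/2)
m(s, n) = 451
v = 451
D(y, H) = √(H² + y²)
v + D(201 + f(-8, N(-4)), -13) = 451 + √((-13)² + (201 + 5/2)²) = 451 + √(169 + (407/2)²) = 451 + √(169 + 165649/4) = 451 + √(166325/4) = 451 + 5*√6653/2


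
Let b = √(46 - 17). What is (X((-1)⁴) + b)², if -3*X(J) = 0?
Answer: 29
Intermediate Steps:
X(J) = 0 (X(J) = -⅓*0 = 0)
b = √29 ≈ 5.3852
(X((-1)⁴) + b)² = (0 + √29)² = (√29)² = 29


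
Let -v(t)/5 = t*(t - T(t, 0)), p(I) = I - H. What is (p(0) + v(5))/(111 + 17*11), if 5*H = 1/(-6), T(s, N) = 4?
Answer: -749/8940 ≈ -0.083781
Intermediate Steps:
H = -1/30 (H = (⅕)/(-6) = (⅕)*(-⅙) = -1/30 ≈ -0.033333)
p(I) = 1/30 + I (p(I) = I - 1*(-1/30) = I + 1/30 = 1/30 + I)
v(t) = -5*t*(-4 + t) (v(t) = -5*t*(t - 1*4) = -5*t*(t - 4) = -5*t*(-4 + t))
(p(0) + v(5))/(111 + 17*11) = ((1/30 + 0) + 5*5*(4 - 1*5))/(111 + 17*11) = (1/30 + 5*5*(4 - 5))/(111 + 187) = (1/30 + 5*5*(-1))/298 = (1/30 - 25)*(1/298) = -749/30*1/298 = -749/8940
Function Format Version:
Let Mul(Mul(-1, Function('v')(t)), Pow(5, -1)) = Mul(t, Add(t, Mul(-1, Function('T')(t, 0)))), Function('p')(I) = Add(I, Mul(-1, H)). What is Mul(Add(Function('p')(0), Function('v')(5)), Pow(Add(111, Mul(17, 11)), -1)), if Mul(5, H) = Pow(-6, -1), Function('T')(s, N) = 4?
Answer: Rational(-749, 8940) ≈ -0.083781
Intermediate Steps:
H = Rational(-1, 30) (H = Mul(Rational(1, 5), Pow(-6, -1)) = Mul(Rational(1, 5), Rational(-1, 6)) = Rational(-1, 30) ≈ -0.033333)
Function('p')(I) = Add(Rational(1, 30), I) (Function('p')(I) = Add(I, Mul(-1, Rational(-1, 30))) = Add(I, Rational(1, 30)) = Add(Rational(1, 30), I))
Function('v')(t) = Mul(-5, t, Add(-4, t)) (Function('v')(t) = Mul(-5, Mul(t, Add(t, Mul(-1, 4)))) = Mul(-5, Mul(t, Add(t, -4))) = Mul(-5, Mul(t, Add(-4, t))) = Mul(-5, t, Add(-4, t)))
Mul(Add(Function('p')(0), Function('v')(5)), Pow(Add(111, Mul(17, 11)), -1)) = Mul(Add(Add(Rational(1, 30), 0), Mul(5, 5, Add(4, Mul(-1, 5)))), Pow(Add(111, Mul(17, 11)), -1)) = Mul(Add(Rational(1, 30), Mul(5, 5, Add(4, -5))), Pow(Add(111, 187), -1)) = Mul(Add(Rational(1, 30), Mul(5, 5, -1)), Pow(298, -1)) = Mul(Add(Rational(1, 30), -25), Rational(1, 298)) = Mul(Rational(-749, 30), Rational(1, 298)) = Rational(-749, 8940)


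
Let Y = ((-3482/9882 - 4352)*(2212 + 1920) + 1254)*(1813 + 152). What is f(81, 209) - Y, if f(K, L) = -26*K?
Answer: 58198287367828/1647 ≈ 3.5336e+10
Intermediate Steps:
Y = -58198290836410/1647 (Y = ((-3482*1/9882 - 4352)*4132 + 1254)*1965 = ((-1741/4941 - 4352)*4132 + 1254)*1965 = (-21504973/4941*4132 + 1254)*1965 = (-88858548436/4941 + 1254)*1965 = -88852352422/4941*1965 = -58198290836410/1647 ≈ -3.5336e+10)
f(81, 209) - Y = -26*81 - 1*(-58198290836410/1647) = -2106 + 58198290836410/1647 = 58198287367828/1647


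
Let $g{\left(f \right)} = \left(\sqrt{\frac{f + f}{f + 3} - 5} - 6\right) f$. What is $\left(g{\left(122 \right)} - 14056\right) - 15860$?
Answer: $-30648 + \frac{122 i \sqrt{1905}}{25} \approx -30648.0 + 212.99 i$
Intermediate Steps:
$g{\left(f \right)} = f \left(-6 + \sqrt{-5 + \frac{2 f}{3 + f}}\right)$ ($g{\left(f \right)} = \left(\sqrt{\frac{2 f}{3 + f} - 5} - 6\right) f = \left(\sqrt{-5 + \frac{2 f}{3 + f}} - 6\right) f = \left(-6 + \sqrt{-5 + \frac{2 f}{3 + f}}\right) f = f \left(-6 + \sqrt{-5 + \frac{2 f}{3 + f}}\right)$)
$\left(g{\left(122 \right)} - 14056\right) - 15860 = \left(122 \left(-6 + \sqrt{3} \sqrt{\frac{-5 - 122}{3 + 122}}\right) - 14056\right) - 15860 = \left(122 \left(-6 + \sqrt{3} \sqrt{\frac{-5 - 122}{125}}\right) - 14056\right) - 15860 = \left(122 \left(-6 + \sqrt{3} \sqrt{\frac{1}{125} \left(-127\right)}\right) - 14056\right) - 15860 = \left(122 \left(-6 + \sqrt{3} \sqrt{- \frac{127}{125}}\right) - 14056\right) - 15860 = \left(122 \left(-6 + \sqrt{3} \frac{i \sqrt{635}}{25}\right) - 14056\right) - 15860 = \left(122 \left(-6 + \frac{i \sqrt{1905}}{25}\right) - 14056\right) - 15860 = \left(\left(-732 + \frac{122 i \sqrt{1905}}{25}\right) - 14056\right) - 15860 = \left(-14788 + \frac{122 i \sqrt{1905}}{25}\right) - 15860 = -30648 + \frac{122 i \sqrt{1905}}{25}$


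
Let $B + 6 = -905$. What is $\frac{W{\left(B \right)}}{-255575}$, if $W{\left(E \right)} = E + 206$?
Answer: $\frac{141}{51115} \approx 0.0027585$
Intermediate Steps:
$B = -911$ ($B = -6 - 905 = -911$)
$W{\left(E \right)} = 206 + E$
$\frac{W{\left(B \right)}}{-255575} = \frac{206 - 911}{-255575} = \left(-705\right) \left(- \frac{1}{255575}\right) = \frac{141}{51115}$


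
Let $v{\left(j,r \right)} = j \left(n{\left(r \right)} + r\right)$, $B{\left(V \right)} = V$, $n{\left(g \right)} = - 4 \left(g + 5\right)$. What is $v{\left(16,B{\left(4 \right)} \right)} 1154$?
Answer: $-590848$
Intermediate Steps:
$n{\left(g \right)} = -20 - 4 g$ ($n{\left(g \right)} = - 4 \left(5 + g\right) = -20 - 4 g$)
$v{\left(j,r \right)} = j \left(-20 - 3 r\right)$ ($v{\left(j,r \right)} = j \left(\left(-20 - 4 r\right) + r\right) = j \left(-20 - 3 r\right)$)
$v{\left(16,B{\left(4 \right)} \right)} 1154 = \left(-1\right) 16 \left(20 + 3 \cdot 4\right) 1154 = \left(-1\right) 16 \left(20 + 12\right) 1154 = \left(-1\right) 16 \cdot 32 \cdot 1154 = \left(-512\right) 1154 = -590848$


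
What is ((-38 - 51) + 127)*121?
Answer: 4598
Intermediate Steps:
((-38 - 51) + 127)*121 = (-89 + 127)*121 = 38*121 = 4598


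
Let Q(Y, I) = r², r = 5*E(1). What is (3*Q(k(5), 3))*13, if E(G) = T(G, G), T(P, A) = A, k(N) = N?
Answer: 975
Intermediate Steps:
E(G) = G
r = 5 (r = 5*1 = 5)
Q(Y, I) = 25 (Q(Y, I) = 5² = 25)
(3*Q(k(5), 3))*13 = (3*25)*13 = 75*13 = 975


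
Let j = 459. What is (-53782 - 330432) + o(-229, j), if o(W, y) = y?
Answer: -383755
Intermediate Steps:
(-53782 - 330432) + o(-229, j) = (-53782 - 330432) + 459 = -384214 + 459 = -383755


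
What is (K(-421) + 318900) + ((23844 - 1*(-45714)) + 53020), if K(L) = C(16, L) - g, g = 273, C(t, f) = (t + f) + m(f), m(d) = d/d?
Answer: 440801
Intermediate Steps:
m(d) = 1
C(t, f) = 1 + f + t (C(t, f) = (t + f) + 1 = (f + t) + 1 = 1 + f + t)
K(L) = -256 + L (K(L) = (1 + L + 16) - 1*273 = (17 + L) - 273 = -256 + L)
(K(-421) + 318900) + ((23844 - 1*(-45714)) + 53020) = ((-256 - 421) + 318900) + ((23844 - 1*(-45714)) + 53020) = (-677 + 318900) + ((23844 + 45714) + 53020) = 318223 + (69558 + 53020) = 318223 + 122578 = 440801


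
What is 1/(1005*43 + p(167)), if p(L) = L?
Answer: 1/43382 ≈ 2.3051e-5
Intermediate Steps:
1/(1005*43 + p(167)) = 1/(1005*43 + 167) = 1/(43215 + 167) = 1/43382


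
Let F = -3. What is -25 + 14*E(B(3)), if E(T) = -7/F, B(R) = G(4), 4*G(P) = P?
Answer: 23/3 ≈ 7.6667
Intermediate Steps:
G(P) = P/4
B(R) = 1 (B(R) = (¼)*4 = 1)
E(T) = 7/3 (E(T) = -7/(-3) = -7*(-⅓) = 7/3)
-25 + 14*E(B(3)) = -25 + 14*(7/3) = -25 + 98/3 = 23/3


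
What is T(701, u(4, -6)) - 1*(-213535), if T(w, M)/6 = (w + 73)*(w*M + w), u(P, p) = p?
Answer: -16063685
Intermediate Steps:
T(w, M) = 6*(73 + w)*(w + M*w) (T(w, M) = 6*((w + 73)*(w*M + w)) = 6*((73 + w)*(M*w + w)) = 6*((73 + w)*(w + M*w)) = 6*(73 + w)*(w + M*w))
T(701, u(4, -6)) - 1*(-213535) = 6*701*(73 + 701 + 73*(-6) - 6*701) - 1*(-213535) = 6*701*(73 + 701 - 438 - 4206) + 213535 = 6*701*(-3870) + 213535 = -16277220 + 213535 = -16063685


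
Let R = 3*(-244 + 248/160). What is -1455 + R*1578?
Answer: -11492133/10 ≈ -1.1492e+6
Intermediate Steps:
R = -14547/20 (R = 3*(-244 + 248*(1/160)) = 3*(-244 + 31/20) = 3*(-4849/20) = -14547/20 ≈ -727.35)
-1455 + R*1578 = -1455 - 14547/20*1578 = -1455 - 11477583/10 = -11492133/10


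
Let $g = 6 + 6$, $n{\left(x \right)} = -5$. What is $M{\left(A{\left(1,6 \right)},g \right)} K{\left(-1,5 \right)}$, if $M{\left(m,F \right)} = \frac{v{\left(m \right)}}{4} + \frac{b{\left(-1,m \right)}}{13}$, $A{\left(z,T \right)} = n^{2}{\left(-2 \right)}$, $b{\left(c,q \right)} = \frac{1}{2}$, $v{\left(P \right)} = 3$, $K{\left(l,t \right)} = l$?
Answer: $- \frac{41}{52} \approx -0.78846$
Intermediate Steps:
$g = 12$
$b{\left(c,q \right)} = \frac{1}{2}$
$A{\left(z,T \right)} = 25$ ($A{\left(z,T \right)} = \left(-5\right)^{2} = 25$)
$M{\left(m,F \right)} = \frac{41}{52}$ ($M{\left(m,F \right)} = \frac{3}{4} + \frac{1}{2 \cdot 13} = 3 \cdot \frac{1}{4} + \frac{1}{2} \cdot \frac{1}{13} = \frac{3}{4} + \frac{1}{26} = \frac{41}{52}$)
$M{\left(A{\left(1,6 \right)},g \right)} K{\left(-1,5 \right)} = \frac{41}{52} \left(-1\right) = - \frac{41}{52}$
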